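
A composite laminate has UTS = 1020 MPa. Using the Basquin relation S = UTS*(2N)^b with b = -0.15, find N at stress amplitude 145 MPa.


N = 0.5 * (S/UTS)^(1/b) = 0.5 * (145/1020)^(1/-0.15) = 222425.4449 cycles

222425.4449 cycles


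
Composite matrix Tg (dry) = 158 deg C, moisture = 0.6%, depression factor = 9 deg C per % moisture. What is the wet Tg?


Tg_wet = Tg_dry - k*moisture = 158 - 9*0.6 = 152.6 deg C

152.6 deg C


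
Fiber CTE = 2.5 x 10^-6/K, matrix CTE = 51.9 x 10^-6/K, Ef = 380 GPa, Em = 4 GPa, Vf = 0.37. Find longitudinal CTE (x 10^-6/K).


E1 = Ef*Vf + Em*(1-Vf) = 143.12
alpha_1 = (alpha_f*Ef*Vf + alpha_m*Em*(1-Vf))/E1 = 3.37 x 10^-6/K

3.37 x 10^-6/K


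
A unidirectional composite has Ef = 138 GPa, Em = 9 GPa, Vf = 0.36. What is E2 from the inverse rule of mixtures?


1/E2 = Vf/Ef + (1-Vf)/Em = 0.36/138 + 0.64/9
E2 = 13.56 GPa

13.56 GPa


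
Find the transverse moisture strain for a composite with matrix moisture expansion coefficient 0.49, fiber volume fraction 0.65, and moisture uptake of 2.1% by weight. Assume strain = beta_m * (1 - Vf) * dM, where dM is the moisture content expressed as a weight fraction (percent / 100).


dM = 2.1/100 = 0.021
strain = beta_m * (1-Vf) * dM = 0.49 * 0.35 * 0.021 = 0.0036015

0.0036015


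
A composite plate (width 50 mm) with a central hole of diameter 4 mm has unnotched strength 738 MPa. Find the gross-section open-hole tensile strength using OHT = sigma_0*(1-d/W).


OHT = sigma_0*(1-d/W) = 738*(1-4/50) = 679.0 MPa

679.0 MPa


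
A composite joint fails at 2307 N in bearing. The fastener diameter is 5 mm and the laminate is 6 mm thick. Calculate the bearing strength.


sigma_br = F/(d*h) = 2307/(5*6) = 76.9 MPa

76.9 MPa


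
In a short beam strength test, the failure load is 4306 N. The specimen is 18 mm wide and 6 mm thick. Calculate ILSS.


ILSS = 3F/(4bh) = 3*4306/(4*18*6) = 29.9 MPa

29.9 MPa


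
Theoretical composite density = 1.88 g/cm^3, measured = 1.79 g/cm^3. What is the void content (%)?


Void% = (rho_theo - rho_actual)/rho_theo * 100 = (1.88 - 1.79)/1.88 * 100 = 4.79%

4.79%


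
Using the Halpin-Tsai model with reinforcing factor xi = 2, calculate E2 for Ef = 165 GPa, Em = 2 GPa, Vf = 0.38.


eta = (Ef/Em - 1)/(Ef/Em + xi) = (82.5 - 1)/(82.5 + 2) = 0.9645
E2 = Em*(1+xi*eta*Vf)/(1-eta*Vf) = 5.47 GPa

5.47 GPa


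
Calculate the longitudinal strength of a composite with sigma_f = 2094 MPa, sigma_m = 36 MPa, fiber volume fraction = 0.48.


sigma_1 = sigma_f*Vf + sigma_m*(1-Vf) = 2094*0.48 + 36*0.52 = 1023.8 MPa

1023.8 MPa


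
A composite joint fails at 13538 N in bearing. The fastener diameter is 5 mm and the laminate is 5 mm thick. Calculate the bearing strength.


sigma_br = F/(d*h) = 13538/(5*5) = 541.5 MPa

541.5 MPa


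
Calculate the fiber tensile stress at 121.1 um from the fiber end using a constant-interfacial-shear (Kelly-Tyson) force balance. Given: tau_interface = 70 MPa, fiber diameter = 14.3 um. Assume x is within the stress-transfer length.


Force balance: sigma_f * (pi*d^2/4) = tau * (pi*d) * x  ->  sigma_f = 4 * tau * x / d
sigma_f = 4 * 70 * 121.1 / 14.3 = 2371.2 MPa

2371.2 MPa


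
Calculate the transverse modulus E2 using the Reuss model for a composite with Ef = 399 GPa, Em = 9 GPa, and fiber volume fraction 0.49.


1/E2 = Vf/Ef + (1-Vf)/Em = 0.49/399 + 0.51/9
E2 = 17.27 GPa

17.27 GPa


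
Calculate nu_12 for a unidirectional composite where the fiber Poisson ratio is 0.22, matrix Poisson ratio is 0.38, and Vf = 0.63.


nu_12 = nu_f*Vf + nu_m*(1-Vf) = 0.22*0.63 + 0.38*0.37 = 0.2792

0.2792


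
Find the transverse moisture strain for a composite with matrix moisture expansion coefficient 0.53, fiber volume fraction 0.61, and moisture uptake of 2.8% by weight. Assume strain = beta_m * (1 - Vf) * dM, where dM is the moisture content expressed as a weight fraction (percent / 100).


dM = 2.8/100 = 0.028
strain = beta_m * (1-Vf) * dM = 0.53 * 0.39 * 0.028 = 0.0057876

0.0057876


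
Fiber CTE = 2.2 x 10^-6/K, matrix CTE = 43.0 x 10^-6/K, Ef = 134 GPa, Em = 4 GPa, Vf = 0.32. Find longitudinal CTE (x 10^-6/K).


E1 = Ef*Vf + Em*(1-Vf) = 45.6
alpha_1 = (alpha_f*Ef*Vf + alpha_m*Em*(1-Vf))/E1 = 4.63 x 10^-6/K

4.63 x 10^-6/K


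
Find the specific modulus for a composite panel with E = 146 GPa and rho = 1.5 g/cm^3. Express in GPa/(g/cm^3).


Specific stiffness = E/rho = 146/1.5 = 97.3 GPa/(g/cm^3)

97.3 GPa/(g/cm^3)


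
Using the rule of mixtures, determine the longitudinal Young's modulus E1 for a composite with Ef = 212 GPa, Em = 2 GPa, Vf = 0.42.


E1 = Ef*Vf + Em*(1-Vf) = 212*0.42 + 2*0.58 = 90.2 GPa

90.2 GPa


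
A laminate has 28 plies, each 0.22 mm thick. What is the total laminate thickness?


h = n * t_ply = 28 * 0.22 = 6.16 mm

6.16 mm


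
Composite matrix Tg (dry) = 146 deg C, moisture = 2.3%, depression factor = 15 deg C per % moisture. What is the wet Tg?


Tg_wet = Tg_dry - k*moisture = 146 - 15*2.3 = 111.5 deg C

111.5 deg C


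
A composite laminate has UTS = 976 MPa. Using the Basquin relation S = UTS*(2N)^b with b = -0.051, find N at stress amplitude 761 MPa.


N = 0.5 * (S/UTS)^(1/b) = 0.5 * (761/976)^(1/-0.051) = 65.7498 cycles

65.7498 cycles


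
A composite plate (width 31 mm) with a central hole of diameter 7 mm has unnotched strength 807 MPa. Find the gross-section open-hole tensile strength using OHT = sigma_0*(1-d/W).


OHT = sigma_0*(1-d/W) = 807*(1-7/31) = 624.8 MPa

624.8 MPa


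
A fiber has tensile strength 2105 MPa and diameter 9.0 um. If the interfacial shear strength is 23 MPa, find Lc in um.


Lc = sigma_f * d / (2 * tau_i) = 2105 * 9.0 / (2 * 23) = 411.8 um

411.8 um


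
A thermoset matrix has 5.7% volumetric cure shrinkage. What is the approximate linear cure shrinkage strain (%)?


Linear shrinkage ≈ vol_shrink/3 = 5.7/3 = 1.9%

1.9%


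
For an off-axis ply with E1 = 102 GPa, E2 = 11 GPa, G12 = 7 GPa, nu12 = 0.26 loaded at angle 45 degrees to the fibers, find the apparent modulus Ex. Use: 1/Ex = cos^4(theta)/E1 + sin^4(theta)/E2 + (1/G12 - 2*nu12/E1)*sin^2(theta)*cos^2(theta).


cos^4(45) = 0.25, sin^4(45) = 0.25, sin^2(45)*cos^2(45) = 0.25
1/G12 - 2*nu12/E1 = 1/7 - 2*0.26/102 = 0.137759 GPa^-1
1/Ex = 0.25/102 + 0.25/11 + 0.137759*0.25 = 0.059618 GPa^-1
Ex = 16.77 GPa

16.77 GPa


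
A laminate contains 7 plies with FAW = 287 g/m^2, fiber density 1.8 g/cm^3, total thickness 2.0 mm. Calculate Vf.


Vf = n * FAW / (rho_f * h * 1000) = 7 * 287 / (1.8 * 2.0 * 1000) = 0.5581

0.5581


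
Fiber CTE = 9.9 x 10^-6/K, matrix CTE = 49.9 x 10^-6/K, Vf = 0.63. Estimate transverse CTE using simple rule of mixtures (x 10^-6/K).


alpha_2 = alpha_f*Vf + alpha_m*(1-Vf) = 9.9*0.63 + 49.9*0.37 = 24.7 x 10^-6/K

24.7 x 10^-6/K


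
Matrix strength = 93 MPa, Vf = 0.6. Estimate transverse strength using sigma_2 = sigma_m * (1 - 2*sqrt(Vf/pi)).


factor = 1 - 2*sqrt(0.6/pi) = 0.126
sigma_2 = 93 * 0.126 = 11.71 MPa

11.71 MPa


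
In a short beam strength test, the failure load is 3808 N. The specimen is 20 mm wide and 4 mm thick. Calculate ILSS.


ILSS = 3F/(4bh) = 3*3808/(4*20*4) = 35.7 MPa

35.7 MPa


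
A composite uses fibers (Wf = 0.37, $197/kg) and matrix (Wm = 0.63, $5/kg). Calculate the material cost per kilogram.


Cost = cost_f*Wf + cost_m*Wm = 197*0.37 + 5*0.63 = $76.04/kg

$76.04/kg


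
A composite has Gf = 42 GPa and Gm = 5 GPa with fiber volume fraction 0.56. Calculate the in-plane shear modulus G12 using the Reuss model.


1/G12 = Vf/Gf + (1-Vf)/Gm = 0.56/42 + 0.44/5
G12 = 9.87 GPa

9.87 GPa


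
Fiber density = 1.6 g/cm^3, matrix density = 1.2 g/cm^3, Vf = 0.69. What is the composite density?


rho_c = rho_f*Vf + rho_m*(1-Vf) = 1.6*0.69 + 1.2*0.31 = 1.476 g/cm^3

1.476 g/cm^3


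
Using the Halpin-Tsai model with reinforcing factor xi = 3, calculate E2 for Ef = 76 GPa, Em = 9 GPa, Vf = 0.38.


eta = (Ef/Em - 1)/(Ef/Em + xi) = (8.4444 - 1)/(8.4444 + 3) = 0.6505
E2 = Em*(1+xi*eta*Vf)/(1-eta*Vf) = 20.82 GPa

20.82 GPa


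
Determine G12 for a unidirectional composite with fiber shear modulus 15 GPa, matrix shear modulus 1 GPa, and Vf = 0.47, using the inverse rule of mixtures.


1/G12 = Vf/Gf + (1-Vf)/Gm = 0.47/15 + 0.53/1
G12 = 1.78 GPa

1.78 GPa


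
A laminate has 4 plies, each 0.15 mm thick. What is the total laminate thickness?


h = n * t_ply = 4 * 0.15 = 0.6 mm

0.6 mm


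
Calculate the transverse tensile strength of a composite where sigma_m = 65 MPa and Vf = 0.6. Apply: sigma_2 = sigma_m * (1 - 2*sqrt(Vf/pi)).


factor = 1 - 2*sqrt(0.6/pi) = 0.126
sigma_2 = 65 * 0.126 = 8.19 MPa

8.19 MPa


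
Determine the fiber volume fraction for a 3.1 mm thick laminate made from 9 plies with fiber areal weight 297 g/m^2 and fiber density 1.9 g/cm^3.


Vf = n * FAW / (rho_f * h * 1000) = 9 * 297 / (1.9 * 3.1 * 1000) = 0.4538

0.4538


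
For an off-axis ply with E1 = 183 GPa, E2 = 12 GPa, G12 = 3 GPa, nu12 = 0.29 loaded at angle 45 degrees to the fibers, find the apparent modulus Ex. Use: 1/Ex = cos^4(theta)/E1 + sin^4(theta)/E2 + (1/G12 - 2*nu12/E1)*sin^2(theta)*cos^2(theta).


cos^4(45) = 0.25, sin^4(45) = 0.25, sin^2(45)*cos^2(45) = 0.25
1/G12 - 2*nu12/E1 = 1/3 - 2*0.29/183 = 0.330164 GPa^-1
1/Ex = 0.25/183 + 0.25/12 + 0.330164*0.25 = 0.1047404 GPa^-1
Ex = 9.55 GPa

9.55 GPa


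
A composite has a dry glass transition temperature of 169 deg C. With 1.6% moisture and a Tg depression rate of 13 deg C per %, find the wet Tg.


Tg_wet = Tg_dry - k*moisture = 169 - 13*1.6 = 148.2 deg C

148.2 deg C


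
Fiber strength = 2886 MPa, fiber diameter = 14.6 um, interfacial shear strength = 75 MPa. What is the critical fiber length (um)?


Lc = sigma_f * d / (2 * tau_i) = 2886 * 14.6 / (2 * 75) = 280.9 um

280.9 um


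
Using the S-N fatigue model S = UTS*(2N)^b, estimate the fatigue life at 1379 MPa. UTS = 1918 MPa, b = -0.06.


N = 0.5 * (S/UTS)^(1/b) = 0.5 * (1379/1918)^(1/-0.06) = 122.1919 cycles

122.1919 cycles


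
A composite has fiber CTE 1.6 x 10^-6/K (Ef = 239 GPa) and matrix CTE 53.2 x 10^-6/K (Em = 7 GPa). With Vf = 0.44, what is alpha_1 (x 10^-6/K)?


E1 = Ef*Vf + Em*(1-Vf) = 109.08
alpha_1 = (alpha_f*Ef*Vf + alpha_m*Em*(1-Vf))/E1 = 3.45 x 10^-6/K

3.45 x 10^-6/K


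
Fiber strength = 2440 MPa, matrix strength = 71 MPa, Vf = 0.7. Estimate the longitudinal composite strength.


sigma_1 = sigma_f*Vf + sigma_m*(1-Vf) = 2440*0.7 + 71*0.3 = 1729.3 MPa

1729.3 MPa


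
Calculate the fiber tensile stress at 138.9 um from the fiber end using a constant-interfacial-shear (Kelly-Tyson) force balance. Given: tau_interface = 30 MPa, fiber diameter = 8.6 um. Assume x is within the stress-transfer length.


Force balance: sigma_f * (pi*d^2/4) = tau * (pi*d) * x  ->  sigma_f = 4 * tau * x / d
sigma_f = 4 * 30 * 138.9 / 8.6 = 1938.1 MPa

1938.1 MPa


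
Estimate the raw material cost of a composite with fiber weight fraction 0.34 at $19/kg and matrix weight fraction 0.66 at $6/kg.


Cost = cost_f*Wf + cost_m*Wm = 19*0.34 + 6*0.66 = $10.42/kg

$10.42/kg


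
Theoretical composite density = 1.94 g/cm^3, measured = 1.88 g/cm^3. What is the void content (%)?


Void% = (rho_theo - rho_actual)/rho_theo * 100 = (1.94 - 1.88)/1.94 * 100 = 3.09%

3.09%


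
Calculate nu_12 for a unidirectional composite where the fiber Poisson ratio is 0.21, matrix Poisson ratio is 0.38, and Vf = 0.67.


nu_12 = nu_f*Vf + nu_m*(1-Vf) = 0.21*0.67 + 0.38*0.33 = 0.2661

0.2661


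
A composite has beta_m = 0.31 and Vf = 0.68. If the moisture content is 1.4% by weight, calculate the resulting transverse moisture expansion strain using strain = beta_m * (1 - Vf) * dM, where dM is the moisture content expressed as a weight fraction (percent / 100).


dM = 1.4/100 = 0.014
strain = beta_m * (1-Vf) * dM = 0.31 * 0.32 * 0.014 = 0.0013888

0.0013888


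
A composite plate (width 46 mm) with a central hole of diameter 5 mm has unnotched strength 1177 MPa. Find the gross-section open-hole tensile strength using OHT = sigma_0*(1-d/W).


OHT = sigma_0*(1-d/W) = 1177*(1-5/46) = 1049.1 MPa

1049.1 MPa


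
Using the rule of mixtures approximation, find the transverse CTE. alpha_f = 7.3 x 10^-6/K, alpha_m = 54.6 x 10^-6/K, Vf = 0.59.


alpha_2 = alpha_f*Vf + alpha_m*(1-Vf) = 7.3*0.59 + 54.6*0.41 = 26.7 x 10^-6/K

26.7 x 10^-6/K


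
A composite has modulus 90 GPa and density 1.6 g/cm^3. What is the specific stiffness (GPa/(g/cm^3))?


Specific stiffness = E/rho = 90/1.6 = 56.3 GPa/(g/cm^3)

56.3 GPa/(g/cm^3)


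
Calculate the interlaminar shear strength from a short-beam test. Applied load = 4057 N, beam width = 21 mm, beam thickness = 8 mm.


ILSS = 3F/(4bh) = 3*4057/(4*21*8) = 18.11 MPa

18.11 MPa


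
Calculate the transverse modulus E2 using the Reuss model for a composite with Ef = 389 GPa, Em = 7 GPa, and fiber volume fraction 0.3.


1/E2 = Vf/Ef + (1-Vf)/Em = 0.3/389 + 0.7/7
E2 = 9.92 GPa

9.92 GPa


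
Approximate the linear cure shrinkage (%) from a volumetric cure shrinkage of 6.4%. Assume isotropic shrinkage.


Linear shrinkage ≈ vol_shrink/3 = 6.4/3 = 2.133%

2.133%


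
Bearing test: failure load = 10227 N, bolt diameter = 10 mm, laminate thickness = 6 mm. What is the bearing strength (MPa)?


sigma_br = F/(d*h) = 10227/(10*6) = 170.5 MPa

170.5 MPa


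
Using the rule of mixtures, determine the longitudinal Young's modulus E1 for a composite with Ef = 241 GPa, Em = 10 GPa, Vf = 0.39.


E1 = Ef*Vf + Em*(1-Vf) = 241*0.39 + 10*0.61 = 100.09 GPa

100.09 GPa


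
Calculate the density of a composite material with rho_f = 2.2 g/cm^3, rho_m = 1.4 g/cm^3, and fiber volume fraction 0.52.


rho_c = rho_f*Vf + rho_m*(1-Vf) = 2.2*0.52 + 1.4*0.48 = 1.816 g/cm^3

1.816 g/cm^3


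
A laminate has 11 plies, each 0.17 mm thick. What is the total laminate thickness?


h = n * t_ply = 11 * 0.17 = 1.87 mm

1.87 mm


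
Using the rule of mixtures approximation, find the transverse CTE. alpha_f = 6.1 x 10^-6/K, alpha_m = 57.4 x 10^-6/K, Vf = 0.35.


alpha_2 = alpha_f*Vf + alpha_m*(1-Vf) = 6.1*0.35 + 57.4*0.65 = 39.4 x 10^-6/K

39.4 x 10^-6/K


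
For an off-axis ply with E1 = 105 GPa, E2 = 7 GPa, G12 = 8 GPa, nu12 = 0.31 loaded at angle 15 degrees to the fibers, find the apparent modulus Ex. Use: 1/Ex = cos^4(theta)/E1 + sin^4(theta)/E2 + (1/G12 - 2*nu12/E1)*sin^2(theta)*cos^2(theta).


cos^4(15) = 0.870513, sin^4(15) = 0.004487, sin^2(15)*cos^2(15) = 0.0625
1/G12 - 2*nu12/E1 = 1/8 - 2*0.31/105 = 0.119095 GPa^-1
1/Ex = 0.870513/105 + 0.004487/7 + 0.119095*0.0625 = 0.0163751 GPa^-1
Ex = 61.07 GPa

61.07 GPa


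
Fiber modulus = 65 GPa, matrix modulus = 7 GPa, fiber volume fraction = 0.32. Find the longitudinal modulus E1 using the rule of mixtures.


E1 = Ef*Vf + Em*(1-Vf) = 65*0.32 + 7*0.68 = 25.56 GPa

25.56 GPa


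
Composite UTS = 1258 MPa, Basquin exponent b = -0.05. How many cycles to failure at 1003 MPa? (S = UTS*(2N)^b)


N = 0.5 * (S/UTS)^(1/b) = 0.5 * (1003/1258)^(1/-0.05) = 46.4049 cycles

46.4049 cycles


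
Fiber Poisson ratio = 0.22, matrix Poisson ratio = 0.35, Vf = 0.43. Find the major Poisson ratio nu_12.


nu_12 = nu_f*Vf + nu_m*(1-Vf) = 0.22*0.43 + 0.35*0.57 = 0.2941

0.2941


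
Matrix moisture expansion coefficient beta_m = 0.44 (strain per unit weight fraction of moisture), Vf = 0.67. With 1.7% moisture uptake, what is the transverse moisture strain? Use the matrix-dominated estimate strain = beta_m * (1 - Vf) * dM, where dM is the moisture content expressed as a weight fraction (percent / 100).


dM = 1.7/100 = 0.017
strain = beta_m * (1-Vf) * dM = 0.44 * 0.33 * 0.017 = 0.0024684

0.0024684


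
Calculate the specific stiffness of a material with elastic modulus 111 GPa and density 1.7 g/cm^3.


Specific stiffness = E/rho = 111/1.7 = 65.3 GPa/(g/cm^3)

65.3 GPa/(g/cm^3)


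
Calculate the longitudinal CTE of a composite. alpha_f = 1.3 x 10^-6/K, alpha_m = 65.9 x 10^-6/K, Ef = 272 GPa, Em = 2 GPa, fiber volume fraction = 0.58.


E1 = Ef*Vf + Em*(1-Vf) = 158.6
alpha_1 = (alpha_f*Ef*Vf + alpha_m*Em*(1-Vf))/E1 = 1.64 x 10^-6/K

1.64 x 10^-6/K


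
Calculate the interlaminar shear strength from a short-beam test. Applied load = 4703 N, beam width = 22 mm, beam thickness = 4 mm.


ILSS = 3F/(4bh) = 3*4703/(4*22*4) = 40.08 MPa

40.08 MPa


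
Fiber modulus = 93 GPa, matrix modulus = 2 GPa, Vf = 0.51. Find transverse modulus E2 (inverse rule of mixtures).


1/E2 = Vf/Ef + (1-Vf)/Em = 0.51/93 + 0.49/2
E2 = 3.99 GPa

3.99 GPa


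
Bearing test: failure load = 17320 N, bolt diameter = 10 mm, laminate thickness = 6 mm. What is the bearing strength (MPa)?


sigma_br = F/(d*h) = 17320/(10*6) = 288.7 MPa

288.7 MPa


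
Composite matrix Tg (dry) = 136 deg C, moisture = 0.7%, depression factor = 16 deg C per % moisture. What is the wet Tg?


Tg_wet = Tg_dry - k*moisture = 136 - 16*0.7 = 124.8 deg C

124.8 deg C


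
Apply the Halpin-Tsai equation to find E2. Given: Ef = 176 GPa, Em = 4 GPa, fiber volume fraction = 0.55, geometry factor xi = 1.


eta = (Ef/Em - 1)/(Ef/Em + xi) = (44.0 - 1)/(44.0 + 1) = 0.9556
E2 = Em*(1+xi*eta*Vf)/(1-eta*Vf) = 12.86 GPa

12.86 GPa


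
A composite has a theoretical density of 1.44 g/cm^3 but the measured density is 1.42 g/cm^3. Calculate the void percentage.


Void% = (rho_theo - rho_actual)/rho_theo * 100 = (1.44 - 1.42)/1.44 * 100 = 1.39%

1.39%


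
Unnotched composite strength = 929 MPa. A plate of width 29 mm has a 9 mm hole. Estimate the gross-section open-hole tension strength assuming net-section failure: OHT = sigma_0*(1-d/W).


OHT = sigma_0*(1-d/W) = 929*(1-9/29) = 640.7 MPa

640.7 MPa


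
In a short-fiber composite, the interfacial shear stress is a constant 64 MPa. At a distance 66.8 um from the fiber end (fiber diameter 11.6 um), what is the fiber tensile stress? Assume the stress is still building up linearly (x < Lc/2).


Force balance: sigma_f * (pi*d^2/4) = tau * (pi*d) * x  ->  sigma_f = 4 * tau * x / d
sigma_f = 4 * 64 * 66.8 / 11.6 = 1474.2 MPa

1474.2 MPa


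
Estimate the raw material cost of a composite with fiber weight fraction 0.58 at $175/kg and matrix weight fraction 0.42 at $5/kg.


Cost = cost_f*Wf + cost_m*Wm = 175*0.58 + 5*0.42 = $103.6/kg

$103.6/kg


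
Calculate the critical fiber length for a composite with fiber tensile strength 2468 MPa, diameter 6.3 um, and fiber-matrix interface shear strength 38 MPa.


Lc = sigma_f * d / (2 * tau_i) = 2468 * 6.3 / (2 * 38) = 204.6 um

204.6 um


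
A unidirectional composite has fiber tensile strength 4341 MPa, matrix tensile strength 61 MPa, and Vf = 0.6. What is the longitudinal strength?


sigma_1 = sigma_f*Vf + sigma_m*(1-Vf) = 4341*0.6 + 61*0.4 = 2629.0 MPa

2629.0 MPa


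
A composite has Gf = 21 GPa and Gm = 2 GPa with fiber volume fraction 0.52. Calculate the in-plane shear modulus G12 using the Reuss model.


1/G12 = Vf/Gf + (1-Vf)/Gm = 0.52/21 + 0.48/2
G12 = 3.78 GPa

3.78 GPa


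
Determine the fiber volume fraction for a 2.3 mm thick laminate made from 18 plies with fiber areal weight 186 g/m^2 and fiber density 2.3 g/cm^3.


Vf = n * FAW / (rho_f * h * 1000) = 18 * 186 / (2.3 * 2.3 * 1000) = 0.6329

0.6329


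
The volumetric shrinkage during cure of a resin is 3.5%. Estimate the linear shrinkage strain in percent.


Linear shrinkage ≈ vol_shrink/3 = 3.5/3 = 1.167%

1.167%


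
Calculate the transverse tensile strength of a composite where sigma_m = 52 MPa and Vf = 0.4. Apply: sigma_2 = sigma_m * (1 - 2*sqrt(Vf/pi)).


factor = 1 - 2*sqrt(0.4/pi) = 0.2864
sigma_2 = 52 * 0.2864 = 14.89 MPa

14.89 MPa


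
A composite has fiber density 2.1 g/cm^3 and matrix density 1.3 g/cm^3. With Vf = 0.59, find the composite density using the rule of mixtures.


rho_c = rho_f*Vf + rho_m*(1-Vf) = 2.1*0.59 + 1.3*0.41 = 1.772 g/cm^3

1.772 g/cm^3


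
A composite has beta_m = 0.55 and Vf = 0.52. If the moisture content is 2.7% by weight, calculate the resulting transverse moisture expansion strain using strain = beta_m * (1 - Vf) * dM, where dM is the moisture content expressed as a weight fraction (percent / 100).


dM = 2.7/100 = 0.027
strain = beta_m * (1-Vf) * dM = 0.55 * 0.48 * 0.027 = 0.007128

0.007128


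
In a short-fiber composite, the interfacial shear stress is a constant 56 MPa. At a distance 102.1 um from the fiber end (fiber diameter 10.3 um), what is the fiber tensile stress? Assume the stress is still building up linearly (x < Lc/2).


Force balance: sigma_f * (pi*d^2/4) = tau * (pi*d) * x  ->  sigma_f = 4 * tau * x / d
sigma_f = 4 * 56 * 102.1 / 10.3 = 2220.4 MPa

2220.4 MPa


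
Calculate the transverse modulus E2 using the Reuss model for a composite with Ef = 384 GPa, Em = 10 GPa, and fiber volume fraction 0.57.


1/E2 = Vf/Ef + (1-Vf)/Em = 0.57/384 + 0.43/10
E2 = 22.48 GPa

22.48 GPa


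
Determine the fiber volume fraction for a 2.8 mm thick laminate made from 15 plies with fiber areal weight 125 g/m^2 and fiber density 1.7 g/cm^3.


Vf = n * FAW / (rho_f * h * 1000) = 15 * 125 / (1.7 * 2.8 * 1000) = 0.3939

0.3939


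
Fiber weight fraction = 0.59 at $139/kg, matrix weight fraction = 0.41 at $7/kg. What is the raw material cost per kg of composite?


Cost = cost_f*Wf + cost_m*Wm = 139*0.59 + 7*0.41 = $84.88/kg

$84.88/kg


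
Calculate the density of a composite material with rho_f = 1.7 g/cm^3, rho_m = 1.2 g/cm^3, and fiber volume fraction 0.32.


rho_c = rho_f*Vf + rho_m*(1-Vf) = 1.7*0.32 + 1.2*0.68 = 1.36 g/cm^3

1.36 g/cm^3


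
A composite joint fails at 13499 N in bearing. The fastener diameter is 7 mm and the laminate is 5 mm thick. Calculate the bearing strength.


sigma_br = F/(d*h) = 13499/(7*5) = 385.7 MPa

385.7 MPa


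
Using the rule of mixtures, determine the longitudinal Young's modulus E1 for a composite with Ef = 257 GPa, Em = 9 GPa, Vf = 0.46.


E1 = Ef*Vf + Em*(1-Vf) = 257*0.46 + 9*0.54 = 123.08 GPa

123.08 GPa


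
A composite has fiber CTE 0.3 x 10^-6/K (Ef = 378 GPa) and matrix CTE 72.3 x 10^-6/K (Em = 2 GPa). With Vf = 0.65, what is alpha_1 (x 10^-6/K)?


E1 = Ef*Vf + Em*(1-Vf) = 246.4
alpha_1 = (alpha_f*Ef*Vf + alpha_m*Em*(1-Vf))/E1 = 0.5 x 10^-6/K

0.5 x 10^-6/K


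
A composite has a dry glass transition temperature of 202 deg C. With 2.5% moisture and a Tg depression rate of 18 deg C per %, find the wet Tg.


Tg_wet = Tg_dry - k*moisture = 202 - 18*2.5 = 157.0 deg C

157.0 deg C


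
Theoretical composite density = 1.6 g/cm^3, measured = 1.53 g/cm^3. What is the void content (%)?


Void% = (rho_theo - rho_actual)/rho_theo * 100 = (1.6 - 1.53)/1.6 * 100 = 4.38%

4.38%


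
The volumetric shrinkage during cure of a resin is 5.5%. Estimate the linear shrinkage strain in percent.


Linear shrinkage ≈ vol_shrink/3 = 5.5/3 = 1.833%

1.833%


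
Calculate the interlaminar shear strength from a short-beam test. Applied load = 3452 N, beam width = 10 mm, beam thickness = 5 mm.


ILSS = 3F/(4bh) = 3*3452/(4*10*5) = 51.78 MPa

51.78 MPa


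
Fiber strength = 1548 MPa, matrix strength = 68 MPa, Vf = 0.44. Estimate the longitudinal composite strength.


sigma_1 = sigma_f*Vf + sigma_m*(1-Vf) = 1548*0.44 + 68*0.56 = 719.2 MPa

719.2 MPa


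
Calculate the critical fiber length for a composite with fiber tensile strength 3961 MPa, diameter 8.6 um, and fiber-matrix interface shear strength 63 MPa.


Lc = sigma_f * d / (2 * tau_i) = 3961 * 8.6 / (2 * 63) = 270.4 um

270.4 um


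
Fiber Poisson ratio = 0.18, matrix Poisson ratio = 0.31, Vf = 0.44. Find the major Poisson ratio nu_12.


nu_12 = nu_f*Vf + nu_m*(1-Vf) = 0.18*0.44 + 0.31*0.56 = 0.2528

0.2528


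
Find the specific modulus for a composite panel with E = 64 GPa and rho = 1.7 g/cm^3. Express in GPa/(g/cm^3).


Specific stiffness = E/rho = 64/1.7 = 37.6 GPa/(g/cm^3)

37.6 GPa/(g/cm^3)


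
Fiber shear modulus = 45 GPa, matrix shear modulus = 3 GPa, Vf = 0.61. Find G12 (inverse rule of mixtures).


1/G12 = Vf/Gf + (1-Vf)/Gm = 0.61/45 + 0.39/3
G12 = 6.97 GPa

6.97 GPa


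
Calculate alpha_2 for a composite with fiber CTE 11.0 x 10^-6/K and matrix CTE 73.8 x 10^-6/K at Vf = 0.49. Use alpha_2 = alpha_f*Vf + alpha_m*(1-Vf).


alpha_2 = alpha_f*Vf + alpha_m*(1-Vf) = 11.0*0.49 + 73.8*0.51 = 43.0 x 10^-6/K

43.0 x 10^-6/K


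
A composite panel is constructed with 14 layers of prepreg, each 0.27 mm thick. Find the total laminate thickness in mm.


h = n * t_ply = 14 * 0.27 = 3.78 mm

3.78 mm


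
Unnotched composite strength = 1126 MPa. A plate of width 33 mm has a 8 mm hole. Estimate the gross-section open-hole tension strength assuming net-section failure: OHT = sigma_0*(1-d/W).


OHT = sigma_0*(1-d/W) = 1126*(1-8/33) = 853.0 MPa

853.0 MPa


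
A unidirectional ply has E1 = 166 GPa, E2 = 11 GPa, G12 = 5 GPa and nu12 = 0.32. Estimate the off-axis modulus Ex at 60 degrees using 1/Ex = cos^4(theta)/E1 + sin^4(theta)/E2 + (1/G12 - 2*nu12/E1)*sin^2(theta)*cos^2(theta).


cos^4(60) = 0.0625, sin^4(60) = 0.5625, sin^2(60)*cos^2(60) = 0.1875
1/G12 - 2*nu12/E1 = 1/5 - 2*0.32/166 = 0.196145 GPa^-1
1/Ex = 0.0625/166 + 0.5625/11 + 0.196145*0.1875 = 0.08829 GPa^-1
Ex = 11.33 GPa

11.33 GPa


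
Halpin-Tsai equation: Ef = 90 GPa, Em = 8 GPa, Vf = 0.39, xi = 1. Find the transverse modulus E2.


eta = (Ef/Em - 1)/(Ef/Em + xi) = (11.25 - 1)/(11.25 + 1) = 0.8367
E2 = Em*(1+xi*eta*Vf)/(1-eta*Vf) = 15.75 GPa

15.75 GPa


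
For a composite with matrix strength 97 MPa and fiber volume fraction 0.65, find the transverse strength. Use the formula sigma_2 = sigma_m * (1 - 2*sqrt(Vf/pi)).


factor = 1 - 2*sqrt(0.65/pi) = 0.0903
sigma_2 = 97 * 0.0903 = 8.76 MPa

8.76 MPa


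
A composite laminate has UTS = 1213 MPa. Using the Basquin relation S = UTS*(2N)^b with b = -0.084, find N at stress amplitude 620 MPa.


N = 0.5 * (S/UTS)^(1/b) = 0.5 * (620/1213)^(1/-0.084) = 1475.1642 cycles

1475.1642 cycles


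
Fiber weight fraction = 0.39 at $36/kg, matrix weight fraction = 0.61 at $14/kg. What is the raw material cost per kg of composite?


Cost = cost_f*Wf + cost_m*Wm = 36*0.39 + 14*0.61 = $22.58/kg

$22.58/kg


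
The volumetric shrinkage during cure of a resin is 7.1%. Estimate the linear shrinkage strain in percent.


Linear shrinkage ≈ vol_shrink/3 = 7.1/3 = 2.367%

2.367%


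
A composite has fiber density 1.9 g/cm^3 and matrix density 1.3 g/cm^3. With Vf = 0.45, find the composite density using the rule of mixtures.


rho_c = rho_f*Vf + rho_m*(1-Vf) = 1.9*0.45 + 1.3*0.55 = 1.57 g/cm^3

1.57 g/cm^3


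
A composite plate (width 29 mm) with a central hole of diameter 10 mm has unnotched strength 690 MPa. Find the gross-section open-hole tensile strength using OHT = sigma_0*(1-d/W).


OHT = sigma_0*(1-d/W) = 690*(1-10/29) = 452.1 MPa

452.1 MPa


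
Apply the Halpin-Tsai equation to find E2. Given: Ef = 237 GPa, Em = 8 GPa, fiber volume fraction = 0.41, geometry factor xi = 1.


eta = (Ef/Em - 1)/(Ef/Em + xi) = (29.625 - 1)/(29.625 + 1) = 0.9347
E2 = Em*(1+xi*eta*Vf)/(1-eta*Vf) = 17.94 GPa

17.94 GPa


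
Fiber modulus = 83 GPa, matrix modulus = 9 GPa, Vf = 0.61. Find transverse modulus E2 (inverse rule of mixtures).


1/E2 = Vf/Ef + (1-Vf)/Em = 0.61/83 + 0.39/9
E2 = 19.73 GPa

19.73 GPa


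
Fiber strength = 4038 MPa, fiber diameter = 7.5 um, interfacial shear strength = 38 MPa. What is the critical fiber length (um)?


Lc = sigma_f * d / (2 * tau_i) = 4038 * 7.5 / (2 * 38) = 398.5 um

398.5 um


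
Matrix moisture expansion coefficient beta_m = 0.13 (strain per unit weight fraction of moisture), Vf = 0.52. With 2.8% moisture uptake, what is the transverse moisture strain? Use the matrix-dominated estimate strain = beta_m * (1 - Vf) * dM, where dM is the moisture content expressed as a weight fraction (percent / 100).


dM = 2.8/100 = 0.028
strain = beta_m * (1-Vf) * dM = 0.13 * 0.48 * 0.028 = 0.0017472

0.0017472


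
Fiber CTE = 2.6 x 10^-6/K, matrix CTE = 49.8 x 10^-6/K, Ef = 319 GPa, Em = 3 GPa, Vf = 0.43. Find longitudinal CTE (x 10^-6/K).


E1 = Ef*Vf + Em*(1-Vf) = 138.88
alpha_1 = (alpha_f*Ef*Vf + alpha_m*Em*(1-Vf))/E1 = 3.18 x 10^-6/K

3.18 x 10^-6/K


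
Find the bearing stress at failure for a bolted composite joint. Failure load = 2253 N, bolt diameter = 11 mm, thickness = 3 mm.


sigma_br = F/(d*h) = 2253/(11*3) = 68.3 MPa

68.3 MPa


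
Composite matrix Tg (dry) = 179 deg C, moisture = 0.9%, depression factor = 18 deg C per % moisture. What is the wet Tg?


Tg_wet = Tg_dry - k*moisture = 179 - 18*0.9 = 162.8 deg C

162.8 deg C


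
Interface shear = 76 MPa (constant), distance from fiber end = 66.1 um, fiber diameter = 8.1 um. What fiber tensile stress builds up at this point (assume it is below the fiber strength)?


Force balance: sigma_f * (pi*d^2/4) = tau * (pi*d) * x  ->  sigma_f = 4 * tau * x / d
sigma_f = 4 * 76 * 66.1 / 8.1 = 2480.8 MPa

2480.8 MPa


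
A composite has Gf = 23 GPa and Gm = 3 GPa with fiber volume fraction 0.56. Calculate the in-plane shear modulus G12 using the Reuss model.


1/G12 = Vf/Gf + (1-Vf)/Gm = 0.56/23 + 0.44/3
G12 = 5.85 GPa

5.85 GPa


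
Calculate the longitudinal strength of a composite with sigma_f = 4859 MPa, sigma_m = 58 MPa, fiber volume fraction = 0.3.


sigma_1 = sigma_f*Vf + sigma_m*(1-Vf) = 4859*0.3 + 58*0.7 = 1498.3 MPa

1498.3 MPa


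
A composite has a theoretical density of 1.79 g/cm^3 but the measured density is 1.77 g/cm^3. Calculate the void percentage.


Void% = (rho_theo - rho_actual)/rho_theo * 100 = (1.79 - 1.77)/1.79 * 100 = 1.12%

1.12%


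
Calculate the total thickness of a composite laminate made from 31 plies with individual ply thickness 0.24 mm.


h = n * t_ply = 31 * 0.24 = 7.44 mm

7.44 mm


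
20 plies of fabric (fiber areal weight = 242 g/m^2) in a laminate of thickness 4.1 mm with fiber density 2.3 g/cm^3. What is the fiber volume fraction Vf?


Vf = n * FAW / (rho_f * h * 1000) = 20 * 242 / (2.3 * 4.1 * 1000) = 0.5133

0.5133


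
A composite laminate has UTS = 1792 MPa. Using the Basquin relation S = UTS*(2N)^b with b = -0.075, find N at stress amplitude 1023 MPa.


N = 0.5 * (S/UTS)^(1/b) = 0.5 * (1023/1792)^(1/-0.075) = 881.3227 cycles

881.3227 cycles


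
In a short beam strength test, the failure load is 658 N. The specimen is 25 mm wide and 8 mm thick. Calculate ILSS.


ILSS = 3F/(4bh) = 3*658/(4*25*8) = 2.47 MPa

2.47 MPa


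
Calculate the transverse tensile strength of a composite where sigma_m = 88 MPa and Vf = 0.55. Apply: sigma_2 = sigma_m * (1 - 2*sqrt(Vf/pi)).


factor = 1 - 2*sqrt(0.55/pi) = 0.1632
sigma_2 = 88 * 0.1632 = 14.36 MPa

14.36 MPa


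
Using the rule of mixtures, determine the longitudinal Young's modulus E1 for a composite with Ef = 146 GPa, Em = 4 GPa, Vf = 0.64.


E1 = Ef*Vf + Em*(1-Vf) = 146*0.64 + 4*0.36 = 94.88 GPa

94.88 GPa


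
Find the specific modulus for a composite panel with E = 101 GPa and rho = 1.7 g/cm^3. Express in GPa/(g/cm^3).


Specific stiffness = E/rho = 101/1.7 = 59.4 GPa/(g/cm^3)

59.4 GPa/(g/cm^3)


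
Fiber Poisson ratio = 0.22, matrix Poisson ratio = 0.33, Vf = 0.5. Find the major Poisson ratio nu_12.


nu_12 = nu_f*Vf + nu_m*(1-Vf) = 0.22*0.5 + 0.33*0.5 = 0.275

0.275


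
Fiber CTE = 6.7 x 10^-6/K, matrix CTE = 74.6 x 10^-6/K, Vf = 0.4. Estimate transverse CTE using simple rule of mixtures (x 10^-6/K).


alpha_2 = alpha_f*Vf + alpha_m*(1-Vf) = 6.7*0.4 + 74.6*0.6 = 47.4 x 10^-6/K

47.4 x 10^-6/K


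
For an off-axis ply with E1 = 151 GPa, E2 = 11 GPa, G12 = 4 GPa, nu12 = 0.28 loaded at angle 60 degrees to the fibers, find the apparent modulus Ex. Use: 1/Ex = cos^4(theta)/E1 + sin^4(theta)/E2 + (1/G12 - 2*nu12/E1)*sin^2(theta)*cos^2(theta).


cos^4(60) = 0.0625, sin^4(60) = 0.5625, sin^2(60)*cos^2(60) = 0.1875
1/G12 - 2*nu12/E1 = 1/4 - 2*0.28/151 = 0.246291 GPa^-1
1/Ex = 0.0625/151 + 0.5625/11 + 0.246291*0.1875 = 0.0977299 GPa^-1
Ex = 10.23 GPa

10.23 GPa


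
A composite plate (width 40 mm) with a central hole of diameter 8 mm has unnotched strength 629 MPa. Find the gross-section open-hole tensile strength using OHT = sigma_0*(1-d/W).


OHT = sigma_0*(1-d/W) = 629*(1-8/40) = 503.2 MPa

503.2 MPa


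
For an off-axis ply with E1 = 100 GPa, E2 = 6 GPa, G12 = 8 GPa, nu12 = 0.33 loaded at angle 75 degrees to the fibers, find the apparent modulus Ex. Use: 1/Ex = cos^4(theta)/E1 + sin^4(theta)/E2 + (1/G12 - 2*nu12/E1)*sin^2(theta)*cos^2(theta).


cos^4(75) = 0.004487, sin^4(75) = 0.870513, sin^2(75)*cos^2(75) = 0.0625
1/G12 - 2*nu12/E1 = 1/8 - 2*0.33/100 = 0.1184 GPa^-1
1/Ex = 0.004487/100 + 0.870513/6 + 0.1184*0.0625 = 0.1525303 GPa^-1
Ex = 6.56 GPa

6.56 GPa


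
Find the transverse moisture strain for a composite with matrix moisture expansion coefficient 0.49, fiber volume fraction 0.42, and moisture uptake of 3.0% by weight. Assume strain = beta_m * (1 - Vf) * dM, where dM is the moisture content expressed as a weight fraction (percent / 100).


dM = 3.0/100 = 0.03
strain = beta_m * (1-Vf) * dM = 0.49 * 0.58 * 0.03 = 0.008526

0.008526


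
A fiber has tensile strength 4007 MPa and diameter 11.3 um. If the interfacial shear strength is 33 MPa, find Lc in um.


Lc = sigma_f * d / (2 * tau_i) = 4007 * 11.3 / (2 * 33) = 686.0 um

686.0 um


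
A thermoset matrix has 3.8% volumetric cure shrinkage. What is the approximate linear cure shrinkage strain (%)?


Linear shrinkage ≈ vol_shrink/3 = 3.8/3 = 1.267%

1.267%


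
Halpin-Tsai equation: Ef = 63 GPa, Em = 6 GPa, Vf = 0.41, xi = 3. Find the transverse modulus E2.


eta = (Ef/Em - 1)/(Ef/Em + xi) = (10.5 - 1)/(10.5 + 3) = 0.7037
E2 = Em*(1+xi*eta*Vf)/(1-eta*Vf) = 15.73 GPa

15.73 GPa


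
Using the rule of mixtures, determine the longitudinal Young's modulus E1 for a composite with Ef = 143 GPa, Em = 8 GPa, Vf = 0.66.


E1 = Ef*Vf + Em*(1-Vf) = 143*0.66 + 8*0.34 = 97.1 GPa

97.1 GPa


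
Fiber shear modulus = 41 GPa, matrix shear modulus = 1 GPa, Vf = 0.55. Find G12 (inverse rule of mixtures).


1/G12 = Vf/Gf + (1-Vf)/Gm = 0.55/41 + 0.45/1
G12 = 2.16 GPa

2.16 GPa


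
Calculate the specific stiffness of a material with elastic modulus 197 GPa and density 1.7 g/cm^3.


Specific stiffness = E/rho = 197/1.7 = 115.9 GPa/(g/cm^3)

115.9 GPa/(g/cm^3)


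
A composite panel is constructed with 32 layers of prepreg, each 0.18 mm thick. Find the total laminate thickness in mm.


h = n * t_ply = 32 * 0.18 = 5.76 mm

5.76 mm


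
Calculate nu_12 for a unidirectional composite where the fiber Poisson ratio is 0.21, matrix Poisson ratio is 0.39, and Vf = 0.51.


nu_12 = nu_f*Vf + nu_m*(1-Vf) = 0.21*0.51 + 0.39*0.49 = 0.2982

0.2982


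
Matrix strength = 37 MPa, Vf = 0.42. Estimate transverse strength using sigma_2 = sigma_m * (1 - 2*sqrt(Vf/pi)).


factor = 1 - 2*sqrt(0.42/pi) = 0.2687
sigma_2 = 37 * 0.2687 = 9.94 MPa

9.94 MPa


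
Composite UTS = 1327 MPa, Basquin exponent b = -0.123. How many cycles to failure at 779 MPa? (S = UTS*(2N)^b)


N = 0.5 * (S/UTS)^(1/b) = 0.5 * (779/1327)^(1/-0.123) = 37.9953 cycles

37.9953 cycles


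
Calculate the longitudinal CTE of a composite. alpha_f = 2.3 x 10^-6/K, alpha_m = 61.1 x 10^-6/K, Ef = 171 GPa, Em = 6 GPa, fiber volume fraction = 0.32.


E1 = Ef*Vf + Em*(1-Vf) = 58.8
alpha_1 = (alpha_f*Ef*Vf + alpha_m*Em*(1-Vf))/E1 = 6.38 x 10^-6/K

6.38 x 10^-6/K


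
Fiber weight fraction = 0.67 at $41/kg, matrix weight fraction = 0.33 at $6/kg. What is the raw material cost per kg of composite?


Cost = cost_f*Wf + cost_m*Wm = 41*0.67 + 6*0.33 = $29.45/kg

$29.45/kg


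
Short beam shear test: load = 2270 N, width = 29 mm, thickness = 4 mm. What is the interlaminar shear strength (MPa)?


ILSS = 3F/(4bh) = 3*2270/(4*29*4) = 14.68 MPa

14.68 MPa


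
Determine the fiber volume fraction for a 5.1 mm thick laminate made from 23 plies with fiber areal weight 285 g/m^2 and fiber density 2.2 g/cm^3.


Vf = n * FAW / (rho_f * h * 1000) = 23 * 285 / (2.2 * 5.1 * 1000) = 0.5842

0.5842


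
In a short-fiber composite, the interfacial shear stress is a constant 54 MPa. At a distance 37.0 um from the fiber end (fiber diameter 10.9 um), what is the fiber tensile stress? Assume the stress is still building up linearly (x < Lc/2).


Force balance: sigma_f * (pi*d^2/4) = tau * (pi*d) * x  ->  sigma_f = 4 * tau * x / d
sigma_f = 4 * 54 * 37.0 / 10.9 = 733.2 MPa

733.2 MPa


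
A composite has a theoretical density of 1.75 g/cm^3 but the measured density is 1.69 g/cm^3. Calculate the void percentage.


Void% = (rho_theo - rho_actual)/rho_theo * 100 = (1.75 - 1.69)/1.75 * 100 = 3.43%

3.43%


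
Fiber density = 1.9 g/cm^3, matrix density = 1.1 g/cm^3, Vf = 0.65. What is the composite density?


rho_c = rho_f*Vf + rho_m*(1-Vf) = 1.9*0.65 + 1.1*0.35 = 1.62 g/cm^3

1.62 g/cm^3


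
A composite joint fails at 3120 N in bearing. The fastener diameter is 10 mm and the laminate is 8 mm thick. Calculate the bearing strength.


sigma_br = F/(d*h) = 3120/(10*8) = 39.0 MPa

39.0 MPa


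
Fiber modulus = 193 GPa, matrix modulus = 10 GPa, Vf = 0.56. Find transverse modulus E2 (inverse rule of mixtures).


1/E2 = Vf/Ef + (1-Vf)/Em = 0.56/193 + 0.44/10
E2 = 21.32 GPa

21.32 GPa


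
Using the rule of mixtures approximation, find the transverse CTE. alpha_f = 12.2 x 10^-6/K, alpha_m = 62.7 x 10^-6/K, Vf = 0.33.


alpha_2 = alpha_f*Vf + alpha_m*(1-Vf) = 12.2*0.33 + 62.7*0.67 = 46.0 x 10^-6/K

46.0 x 10^-6/K


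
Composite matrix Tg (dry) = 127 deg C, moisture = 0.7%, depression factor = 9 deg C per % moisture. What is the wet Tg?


Tg_wet = Tg_dry - k*moisture = 127 - 9*0.7 = 120.7 deg C

120.7 deg C


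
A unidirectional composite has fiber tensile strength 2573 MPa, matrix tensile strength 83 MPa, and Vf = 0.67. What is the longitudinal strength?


sigma_1 = sigma_f*Vf + sigma_m*(1-Vf) = 2573*0.67 + 83*0.33 = 1751.3 MPa

1751.3 MPa


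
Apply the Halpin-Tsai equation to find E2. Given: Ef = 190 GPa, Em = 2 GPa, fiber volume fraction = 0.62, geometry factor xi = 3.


eta = (Ef/Em - 1)/(Ef/Em + xi) = (95.0 - 1)/(95.0 + 3) = 0.9592
E2 = Em*(1+xi*eta*Vf)/(1-eta*Vf) = 13.74 GPa

13.74 GPa


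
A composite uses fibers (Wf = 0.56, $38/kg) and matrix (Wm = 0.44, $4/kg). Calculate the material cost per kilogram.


Cost = cost_f*Wf + cost_m*Wm = 38*0.56 + 4*0.44 = $23.04/kg

$23.04/kg


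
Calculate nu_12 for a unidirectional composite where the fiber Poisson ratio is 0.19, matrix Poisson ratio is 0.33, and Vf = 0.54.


nu_12 = nu_f*Vf + nu_m*(1-Vf) = 0.19*0.54 + 0.33*0.46 = 0.2544

0.2544


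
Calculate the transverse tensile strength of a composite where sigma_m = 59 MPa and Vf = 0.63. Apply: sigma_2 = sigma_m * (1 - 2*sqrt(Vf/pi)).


factor = 1 - 2*sqrt(0.63/pi) = 0.1044
sigma_2 = 59 * 0.1044 = 6.16 MPa

6.16 MPa


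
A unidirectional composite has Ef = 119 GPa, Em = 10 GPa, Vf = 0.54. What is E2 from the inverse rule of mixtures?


1/E2 = Vf/Ef + (1-Vf)/Em = 0.54/119 + 0.46/10
E2 = 19.79 GPa

19.79 GPa


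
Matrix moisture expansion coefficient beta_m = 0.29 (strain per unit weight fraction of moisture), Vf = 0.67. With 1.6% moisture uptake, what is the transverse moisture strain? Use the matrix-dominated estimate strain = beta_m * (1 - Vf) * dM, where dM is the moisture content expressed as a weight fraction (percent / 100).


dM = 1.6/100 = 0.016
strain = beta_m * (1-Vf) * dM = 0.29 * 0.33 * 0.016 = 0.0015312

0.0015312


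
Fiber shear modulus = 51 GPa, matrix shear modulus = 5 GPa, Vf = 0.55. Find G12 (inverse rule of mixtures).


1/G12 = Vf/Gf + (1-Vf)/Gm = 0.55/51 + 0.45/5
G12 = 9.92 GPa

9.92 GPa
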